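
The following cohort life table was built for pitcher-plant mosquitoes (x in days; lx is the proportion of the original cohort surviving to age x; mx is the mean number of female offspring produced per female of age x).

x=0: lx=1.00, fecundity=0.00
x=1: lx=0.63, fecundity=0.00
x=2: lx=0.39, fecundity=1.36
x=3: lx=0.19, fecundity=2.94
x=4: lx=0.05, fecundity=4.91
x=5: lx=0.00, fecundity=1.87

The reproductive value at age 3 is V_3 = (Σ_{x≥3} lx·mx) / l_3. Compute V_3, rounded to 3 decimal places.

4.232

lx·mx for x ≥ 3: 0.5586, 0.2455, 0 → sum = 0.8041
V_3 = 0.8041 / l_3 = 0.8041 / 0.19 = 4.232105… → 4.232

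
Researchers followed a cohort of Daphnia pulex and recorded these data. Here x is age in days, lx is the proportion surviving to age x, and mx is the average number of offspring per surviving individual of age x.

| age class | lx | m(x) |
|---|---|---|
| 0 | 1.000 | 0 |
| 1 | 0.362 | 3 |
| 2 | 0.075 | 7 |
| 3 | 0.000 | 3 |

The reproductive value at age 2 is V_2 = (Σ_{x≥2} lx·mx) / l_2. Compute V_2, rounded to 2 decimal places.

7.00

lx·mx for x ≥ 2: 0.525, 0 → sum = 0.525
V_2 = 0.525 / l_2 = 0.525 / 0.075 = 7 → 7.00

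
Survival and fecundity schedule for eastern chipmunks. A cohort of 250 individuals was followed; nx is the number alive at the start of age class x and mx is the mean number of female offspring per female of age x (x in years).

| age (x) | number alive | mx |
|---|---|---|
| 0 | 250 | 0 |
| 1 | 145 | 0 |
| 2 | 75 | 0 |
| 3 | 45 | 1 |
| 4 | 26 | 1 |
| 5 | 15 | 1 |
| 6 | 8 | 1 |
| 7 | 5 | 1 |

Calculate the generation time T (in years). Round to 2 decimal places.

lx = nx/n0 = nx/250: 1, 0.58, 0.3, 0.18, 0.104, 0.06, 0.032, 0.02
lx·mx: 0, 0, 0, 0.18, 0.104, 0.06, 0.032, 0.02 → R0 = 0.396
x·lx·mx: 0, 0, 0, 0.54, 0.416, 0.3, 0.192, 0.14 → Σ = 1.588
T = 1.588 / 0.396 = 4.010101… → 4.01

4.01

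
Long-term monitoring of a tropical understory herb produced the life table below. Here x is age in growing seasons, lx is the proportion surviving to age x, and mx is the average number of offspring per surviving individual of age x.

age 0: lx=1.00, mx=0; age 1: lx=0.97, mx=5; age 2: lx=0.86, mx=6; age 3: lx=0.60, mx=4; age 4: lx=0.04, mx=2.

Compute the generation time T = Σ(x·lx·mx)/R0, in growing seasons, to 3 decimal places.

lx·mx: 0, 4.85, 5.16, 2.4, 0.08 → R0 = 12.49
x·lx·mx: 0, 4.85, 10.32, 7.2, 0.32 → Σ = 22.69
T = 22.69 / 12.49 = 1.816653… → 1.817

1.817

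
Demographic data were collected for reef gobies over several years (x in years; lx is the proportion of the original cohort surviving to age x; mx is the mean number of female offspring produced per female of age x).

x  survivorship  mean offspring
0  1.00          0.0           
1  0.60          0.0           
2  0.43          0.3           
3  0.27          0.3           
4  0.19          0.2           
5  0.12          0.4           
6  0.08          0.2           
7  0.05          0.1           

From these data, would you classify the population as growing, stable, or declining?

R0 = Σ lx·mx = 0 + 0 + 0.129 + 0.081 + 0.038 + 0.048 + 0.016 + 0.005 = 0.317
R0 < 1, so the population is declining.

declining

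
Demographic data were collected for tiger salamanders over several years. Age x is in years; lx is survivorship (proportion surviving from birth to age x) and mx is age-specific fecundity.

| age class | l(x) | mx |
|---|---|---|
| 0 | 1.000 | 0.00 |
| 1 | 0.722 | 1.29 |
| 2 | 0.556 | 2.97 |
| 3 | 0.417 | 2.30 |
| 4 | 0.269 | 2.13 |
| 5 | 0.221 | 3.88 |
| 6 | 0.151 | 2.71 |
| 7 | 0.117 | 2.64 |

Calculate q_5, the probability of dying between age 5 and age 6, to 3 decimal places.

q_5 = (l_5 − l_6) / l_5 = (0.221 − 0.151) / 0.221
     = 0.07 / 0.221 = 0.316742… → 0.317

0.317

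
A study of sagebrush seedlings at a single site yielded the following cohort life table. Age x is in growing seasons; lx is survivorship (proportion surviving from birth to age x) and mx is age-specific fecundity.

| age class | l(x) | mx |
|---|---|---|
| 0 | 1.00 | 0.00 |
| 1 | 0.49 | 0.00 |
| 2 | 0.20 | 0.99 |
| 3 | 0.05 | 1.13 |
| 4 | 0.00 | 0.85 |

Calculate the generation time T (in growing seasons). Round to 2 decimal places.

lx·mx: 0, 0, 0.198, 0.0565, 0 → R0 = 0.2545
x·lx·mx: 0, 0, 0.396, 0.1695, 0 → Σ = 0.5655
T = 0.5655 / 0.2545 = 2.222004… → 2.22

2.22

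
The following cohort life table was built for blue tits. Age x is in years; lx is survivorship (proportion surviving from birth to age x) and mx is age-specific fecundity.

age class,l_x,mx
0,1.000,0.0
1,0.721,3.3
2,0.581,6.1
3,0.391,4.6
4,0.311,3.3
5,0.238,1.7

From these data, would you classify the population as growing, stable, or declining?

R0 = Σ lx·mx = 0 + 2.3793 + 3.5441 + 1.7986 + 1.0263 + 0.4046 = 9.1529
R0 > 1, so the population is growing.

growing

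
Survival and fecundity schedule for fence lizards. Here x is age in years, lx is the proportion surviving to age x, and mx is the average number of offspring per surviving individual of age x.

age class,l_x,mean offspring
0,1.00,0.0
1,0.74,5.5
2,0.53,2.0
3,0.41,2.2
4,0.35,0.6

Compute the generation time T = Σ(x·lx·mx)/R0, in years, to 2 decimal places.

lx·mx: 0, 4.07, 1.06, 0.902, 0.21 → R0 = 6.242
x·lx·mx: 0, 4.07, 2.12, 2.706, 0.84 → Σ = 9.736
T = 9.736 / 6.242 = 1.559756… → 1.56

1.56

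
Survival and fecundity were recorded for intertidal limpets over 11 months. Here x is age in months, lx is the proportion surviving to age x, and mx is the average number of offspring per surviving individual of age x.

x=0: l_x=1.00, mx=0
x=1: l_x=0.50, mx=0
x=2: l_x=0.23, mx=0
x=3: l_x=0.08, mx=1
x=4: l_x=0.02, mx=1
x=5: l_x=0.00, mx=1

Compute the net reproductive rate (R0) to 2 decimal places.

lx·mx by age: 0, 0, 0, 0.08, 0.02, 0
R0 = Σ lx·mx = 0.1 → 0.10

0.10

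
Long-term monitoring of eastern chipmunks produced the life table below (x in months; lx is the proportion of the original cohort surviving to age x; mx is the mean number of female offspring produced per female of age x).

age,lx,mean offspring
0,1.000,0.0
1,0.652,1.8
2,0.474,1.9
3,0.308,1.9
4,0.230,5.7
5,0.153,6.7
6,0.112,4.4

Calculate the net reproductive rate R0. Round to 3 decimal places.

5.488

lx·mx by age: 0, 1.1736, 0.9006, 0.5852, 1.311, 1.0251, 0.4928
R0 = Σ lx·mx = 5.4883 → 5.488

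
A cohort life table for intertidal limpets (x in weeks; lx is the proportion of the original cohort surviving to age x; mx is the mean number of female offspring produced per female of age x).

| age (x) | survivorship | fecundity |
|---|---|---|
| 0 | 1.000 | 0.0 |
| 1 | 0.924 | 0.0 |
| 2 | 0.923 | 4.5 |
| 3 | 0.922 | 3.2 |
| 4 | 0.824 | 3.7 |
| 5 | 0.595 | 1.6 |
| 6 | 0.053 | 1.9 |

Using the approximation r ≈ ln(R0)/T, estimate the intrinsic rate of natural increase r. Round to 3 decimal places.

R0 = Σ lx·mx = 0 + 0 + 4.1535 + 2.9504 + 3.0488 + 0.952 + 0.1007 = 11.2054
Σ x·lx·mx = 34.7176; T = 34.7176/11.2054 = 3.09829…
r ≈ ln(R0)/T = ln(11.2054)/3.09829… = 0.77991… → 0.780

0.780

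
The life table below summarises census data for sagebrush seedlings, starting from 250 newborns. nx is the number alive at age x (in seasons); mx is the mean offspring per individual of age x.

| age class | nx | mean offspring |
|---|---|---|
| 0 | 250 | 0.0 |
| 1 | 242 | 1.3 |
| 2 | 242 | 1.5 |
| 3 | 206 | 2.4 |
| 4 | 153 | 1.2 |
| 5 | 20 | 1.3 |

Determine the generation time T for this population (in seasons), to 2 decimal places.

2.45

lx = nx/n0 = nx/250: 1, 0.968, 0.968, 0.824, 0.612, 0.08
lx·mx: 0, 1.2584, 1.452, 1.9776, 0.7344, 0.104 → R0 = 5.5264
x·lx·mx: 0, 1.2584, 2.904, 5.9328, 2.9376, 0.52 → Σ = 13.5528
T = 13.5528 / 5.5264 = 2.452374… → 2.45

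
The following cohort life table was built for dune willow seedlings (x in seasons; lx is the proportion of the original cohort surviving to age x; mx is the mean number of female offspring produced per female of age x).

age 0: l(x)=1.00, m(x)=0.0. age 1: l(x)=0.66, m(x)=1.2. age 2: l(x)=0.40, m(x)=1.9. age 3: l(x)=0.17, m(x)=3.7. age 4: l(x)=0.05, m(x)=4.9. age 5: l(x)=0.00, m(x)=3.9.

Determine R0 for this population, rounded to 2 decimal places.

2.43

lx·mx by age: 0, 0.792, 0.76, 0.629, 0.245, 0
R0 = Σ lx·mx = 2.426 → 2.43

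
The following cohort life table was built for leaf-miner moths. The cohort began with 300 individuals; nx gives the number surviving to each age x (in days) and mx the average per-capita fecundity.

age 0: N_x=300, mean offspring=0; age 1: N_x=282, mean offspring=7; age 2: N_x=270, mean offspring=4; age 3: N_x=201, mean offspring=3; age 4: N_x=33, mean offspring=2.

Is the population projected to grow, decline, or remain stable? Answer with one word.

growing

lx = nx/n0 = nx/300: 1, 0.94, 0.9, 0.67, 0.11
R0 = Σ lx·mx = 0 + 6.58 + 3.6 + 2.01 + 0.22 = 12.41
R0 > 1, so the population is growing.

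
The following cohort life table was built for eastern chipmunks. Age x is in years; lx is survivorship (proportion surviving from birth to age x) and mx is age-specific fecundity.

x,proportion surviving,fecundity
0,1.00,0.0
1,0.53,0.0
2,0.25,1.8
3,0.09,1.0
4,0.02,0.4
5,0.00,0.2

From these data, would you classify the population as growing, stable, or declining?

declining

R0 = Σ lx·mx = 0 + 0 + 0.45 + 0.09 + 0.008 + 0 = 0.548
R0 < 1, so the population is declining.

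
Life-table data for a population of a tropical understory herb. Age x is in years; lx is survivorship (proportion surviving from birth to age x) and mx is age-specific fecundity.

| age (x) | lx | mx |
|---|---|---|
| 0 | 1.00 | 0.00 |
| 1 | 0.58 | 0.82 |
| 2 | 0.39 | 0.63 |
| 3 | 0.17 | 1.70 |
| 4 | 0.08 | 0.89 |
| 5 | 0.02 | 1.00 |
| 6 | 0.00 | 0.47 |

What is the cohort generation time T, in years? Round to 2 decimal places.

2.01

lx·mx: 0, 0.4756, 0.2457, 0.289, 0.0712, 0.02, 0 → R0 = 1.1015
x·lx·mx: 0, 0.4756, 0.4914, 0.867, 0.2848, 0.1, 0 → Σ = 2.2188
T = 2.2188 / 1.1015 = 2.014344… → 2.01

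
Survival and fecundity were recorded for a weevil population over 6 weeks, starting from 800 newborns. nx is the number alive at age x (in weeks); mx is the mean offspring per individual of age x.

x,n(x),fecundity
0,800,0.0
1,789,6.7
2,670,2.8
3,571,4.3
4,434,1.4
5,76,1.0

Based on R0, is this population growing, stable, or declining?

lx = nx/n0 = nx/800: 1, 0.98625, 0.8375, 0.71375, 0.5425, 0.095
R0 = Σ lx·mx = 0 + 6.607875 + 2.345 + 3.069125 + 0.7595 + 0.095 = 12.8765
R0 > 1, so the population is growing.

growing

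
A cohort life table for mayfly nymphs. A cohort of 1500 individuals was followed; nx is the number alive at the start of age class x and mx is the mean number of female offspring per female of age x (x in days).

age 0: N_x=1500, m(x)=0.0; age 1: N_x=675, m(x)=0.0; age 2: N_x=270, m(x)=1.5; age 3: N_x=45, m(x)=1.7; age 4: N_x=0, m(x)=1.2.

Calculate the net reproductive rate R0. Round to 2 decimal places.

0.32

lx = nx/n0 = nx/1500: 1, 0.45, 0.18, 0.03, 0
lx·mx by age: 0, 0, 0.27, 0.051, 0
R0 = Σ lx·mx = 0.321 → 0.32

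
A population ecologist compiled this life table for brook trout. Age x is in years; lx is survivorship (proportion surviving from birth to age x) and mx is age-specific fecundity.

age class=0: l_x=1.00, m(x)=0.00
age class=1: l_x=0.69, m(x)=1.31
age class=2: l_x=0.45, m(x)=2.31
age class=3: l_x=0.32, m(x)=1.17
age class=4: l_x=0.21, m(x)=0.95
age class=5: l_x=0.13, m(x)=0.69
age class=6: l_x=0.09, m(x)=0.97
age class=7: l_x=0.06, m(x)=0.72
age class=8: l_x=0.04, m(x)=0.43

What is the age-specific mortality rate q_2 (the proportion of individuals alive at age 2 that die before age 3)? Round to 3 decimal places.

q_2 = (l_2 − l_3) / l_2 = (0.45 − 0.32) / 0.45
     = 0.13 / 0.45 = 0.288889… → 0.289

0.289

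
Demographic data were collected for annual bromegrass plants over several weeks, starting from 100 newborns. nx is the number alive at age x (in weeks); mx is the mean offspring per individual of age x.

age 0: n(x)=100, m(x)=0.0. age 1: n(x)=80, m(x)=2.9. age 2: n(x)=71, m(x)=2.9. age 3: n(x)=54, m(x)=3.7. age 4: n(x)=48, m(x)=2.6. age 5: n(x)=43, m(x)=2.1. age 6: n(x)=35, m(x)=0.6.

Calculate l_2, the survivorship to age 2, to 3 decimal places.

0.710

l_2 = n_2/n_0 = 71/100 = 0.71 → 0.710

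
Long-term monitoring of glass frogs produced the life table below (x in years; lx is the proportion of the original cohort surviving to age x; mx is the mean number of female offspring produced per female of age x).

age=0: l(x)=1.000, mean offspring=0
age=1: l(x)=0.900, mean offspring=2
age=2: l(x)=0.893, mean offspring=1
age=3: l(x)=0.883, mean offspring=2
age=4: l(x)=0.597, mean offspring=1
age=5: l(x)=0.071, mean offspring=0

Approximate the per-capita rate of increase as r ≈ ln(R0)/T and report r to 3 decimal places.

R0 = Σ lx·mx = 0 + 1.8 + 0.893 + 1.766 + 0.597 + 0 = 5.056
Σ x·lx·mx = 11.272; T = 11.272/5.056 = 2.22943…
r ≈ ln(R0)/T = ln(5.056)/2.22943… = 0.7269… → 0.727

0.727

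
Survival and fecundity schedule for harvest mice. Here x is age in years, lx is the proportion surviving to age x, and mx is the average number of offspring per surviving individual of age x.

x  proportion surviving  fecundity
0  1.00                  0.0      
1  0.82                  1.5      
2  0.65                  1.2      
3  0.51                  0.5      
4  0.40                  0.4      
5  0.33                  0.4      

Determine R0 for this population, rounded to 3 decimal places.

lx·mx by age: 0, 1.23, 0.78, 0.255, 0.16, 0.132
R0 = Σ lx·mx = 2.557 → 2.557

2.557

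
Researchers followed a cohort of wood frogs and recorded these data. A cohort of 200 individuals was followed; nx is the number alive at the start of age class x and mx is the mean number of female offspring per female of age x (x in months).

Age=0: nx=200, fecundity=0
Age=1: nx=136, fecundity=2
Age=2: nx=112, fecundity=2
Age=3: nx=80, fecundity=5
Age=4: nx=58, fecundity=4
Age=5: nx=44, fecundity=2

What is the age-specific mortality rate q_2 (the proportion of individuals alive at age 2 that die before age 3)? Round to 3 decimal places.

lx = nx/n0 = nx/200: 1, 0.68, 0.56, 0.4, 0.29, 0.22
q_2 = (l_2 − l_3) / l_2 = (0.56 − 0.4) / 0.56
     = 0.16 / 0.56 = 0.285714… → 0.286

0.286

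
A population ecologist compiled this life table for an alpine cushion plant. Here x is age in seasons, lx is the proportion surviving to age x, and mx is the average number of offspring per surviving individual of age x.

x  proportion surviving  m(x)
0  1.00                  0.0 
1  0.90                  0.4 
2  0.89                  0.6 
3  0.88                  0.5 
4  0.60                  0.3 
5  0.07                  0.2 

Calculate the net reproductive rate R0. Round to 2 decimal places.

lx·mx by age: 0, 0.36, 0.534, 0.44, 0.18, 0.014
R0 = Σ lx·mx = 1.528 → 1.53

1.53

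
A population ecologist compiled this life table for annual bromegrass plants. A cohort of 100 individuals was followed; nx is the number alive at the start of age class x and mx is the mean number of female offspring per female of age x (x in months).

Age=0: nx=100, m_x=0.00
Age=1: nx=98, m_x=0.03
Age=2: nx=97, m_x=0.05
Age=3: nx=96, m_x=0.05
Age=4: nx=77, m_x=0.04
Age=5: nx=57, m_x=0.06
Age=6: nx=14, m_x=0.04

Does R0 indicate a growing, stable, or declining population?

lx = nx/n0 = nx/100: 1, 0.98, 0.97, 0.96, 0.77, 0.57, 0.14
R0 = Σ lx·mx = 0 + 0.0294 + 0.0485 + 0.048 + 0.0308 + 0.0342 + 0.0056 = 0.1965
R0 < 1, so the population is declining.

declining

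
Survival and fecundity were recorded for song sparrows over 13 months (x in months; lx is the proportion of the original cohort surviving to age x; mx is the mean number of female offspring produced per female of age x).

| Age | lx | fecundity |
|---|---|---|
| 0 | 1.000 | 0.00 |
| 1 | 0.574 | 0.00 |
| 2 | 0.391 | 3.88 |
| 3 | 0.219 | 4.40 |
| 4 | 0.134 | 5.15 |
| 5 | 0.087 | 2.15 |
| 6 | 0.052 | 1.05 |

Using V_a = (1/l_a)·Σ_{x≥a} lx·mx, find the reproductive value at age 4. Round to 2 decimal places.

6.95

lx·mx for x ≥ 4: 0.6901, 0.18705, 0.0546 → sum = 0.93175
V_4 = 0.93175 / l_4 = 0.93175 / 0.134 = 6.953358… → 6.95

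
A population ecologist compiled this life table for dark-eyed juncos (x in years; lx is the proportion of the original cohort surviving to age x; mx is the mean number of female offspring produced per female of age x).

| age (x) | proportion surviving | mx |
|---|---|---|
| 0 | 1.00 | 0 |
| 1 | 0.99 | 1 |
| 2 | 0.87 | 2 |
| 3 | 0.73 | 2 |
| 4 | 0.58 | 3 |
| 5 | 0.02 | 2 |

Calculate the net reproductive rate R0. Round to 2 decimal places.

lx·mx by age: 0, 0.99, 1.74, 1.46, 1.74, 0.04
R0 = Σ lx·mx = 5.97 → 5.97

5.97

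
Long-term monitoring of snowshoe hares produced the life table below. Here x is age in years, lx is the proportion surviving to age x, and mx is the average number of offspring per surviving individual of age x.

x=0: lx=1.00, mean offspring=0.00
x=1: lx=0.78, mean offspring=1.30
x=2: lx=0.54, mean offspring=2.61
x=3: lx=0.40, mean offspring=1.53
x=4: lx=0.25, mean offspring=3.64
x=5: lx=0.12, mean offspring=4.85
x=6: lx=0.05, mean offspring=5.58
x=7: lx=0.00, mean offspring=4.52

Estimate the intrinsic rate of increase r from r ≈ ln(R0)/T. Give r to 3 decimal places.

0.543

R0 = Σ lx·mx = 0 + 1.014 + 1.4094 + 0.612 + 0.91 + 0.582 + 0.279 + 0 = 4.8064
Σ x·lx·mx = 13.8928; T = 13.8928/4.8064 = 2.89048…
r ≈ ln(R0)/T = ln(4.8064)/2.89048… = 0.54314… → 0.543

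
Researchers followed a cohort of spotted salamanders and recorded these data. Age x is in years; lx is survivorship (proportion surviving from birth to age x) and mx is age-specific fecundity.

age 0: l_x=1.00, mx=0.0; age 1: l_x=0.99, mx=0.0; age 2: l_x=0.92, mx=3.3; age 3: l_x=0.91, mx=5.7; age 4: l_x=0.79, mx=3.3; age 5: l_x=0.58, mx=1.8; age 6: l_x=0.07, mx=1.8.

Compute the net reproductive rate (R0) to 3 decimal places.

lx·mx by age: 0, 0, 3.036, 5.187, 2.607, 1.044, 0.126
R0 = Σ lx·mx = 12 → 12.000

12.000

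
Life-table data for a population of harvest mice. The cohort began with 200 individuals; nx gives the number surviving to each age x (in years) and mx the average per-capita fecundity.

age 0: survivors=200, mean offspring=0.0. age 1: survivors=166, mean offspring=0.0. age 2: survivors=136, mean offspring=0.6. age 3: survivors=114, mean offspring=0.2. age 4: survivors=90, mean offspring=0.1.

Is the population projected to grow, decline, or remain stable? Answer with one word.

declining

lx = nx/n0 = nx/200: 1, 0.83, 0.68, 0.57, 0.45
R0 = Σ lx·mx = 0 + 0 + 0.408 + 0.114 + 0.045 = 0.567
R0 < 1, so the population is declining.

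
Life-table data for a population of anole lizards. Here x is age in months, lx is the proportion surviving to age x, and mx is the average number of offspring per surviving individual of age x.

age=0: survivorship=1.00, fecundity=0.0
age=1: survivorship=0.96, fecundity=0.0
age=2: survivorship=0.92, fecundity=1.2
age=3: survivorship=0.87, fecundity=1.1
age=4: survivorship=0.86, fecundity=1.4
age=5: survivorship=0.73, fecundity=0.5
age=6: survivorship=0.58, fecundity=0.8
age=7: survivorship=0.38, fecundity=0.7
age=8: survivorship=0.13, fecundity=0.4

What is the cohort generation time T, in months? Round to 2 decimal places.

3.80

lx·mx: 0, 0, 1.104, 0.957, 1.204, 0.365, 0.464, 0.266, 0.052 → R0 = 4.412
x·lx·mx: 0, 0, 2.208, 2.871, 4.816, 1.825, 2.784, 1.862, 0.416 → Σ = 16.782
T = 16.782 / 4.412 = 3.803717… → 3.80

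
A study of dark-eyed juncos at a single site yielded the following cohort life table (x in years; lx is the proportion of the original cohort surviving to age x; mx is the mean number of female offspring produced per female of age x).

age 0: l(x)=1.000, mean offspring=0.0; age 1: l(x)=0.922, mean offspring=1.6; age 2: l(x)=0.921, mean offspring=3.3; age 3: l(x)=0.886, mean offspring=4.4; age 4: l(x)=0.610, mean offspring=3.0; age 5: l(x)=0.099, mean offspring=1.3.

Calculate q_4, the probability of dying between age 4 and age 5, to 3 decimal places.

0.838

q_4 = (l_4 − l_5) / l_4 = (0.61 − 0.099) / 0.61
     = 0.511 / 0.61 = 0.837705… → 0.838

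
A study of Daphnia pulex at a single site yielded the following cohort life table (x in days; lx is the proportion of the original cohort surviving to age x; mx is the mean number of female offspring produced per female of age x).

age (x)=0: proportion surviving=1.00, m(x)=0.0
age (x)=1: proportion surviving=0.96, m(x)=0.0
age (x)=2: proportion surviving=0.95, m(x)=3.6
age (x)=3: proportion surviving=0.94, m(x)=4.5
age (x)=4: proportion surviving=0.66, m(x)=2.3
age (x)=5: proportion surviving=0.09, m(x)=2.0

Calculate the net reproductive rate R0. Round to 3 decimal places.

lx·mx by age: 0, 0, 3.42, 4.23, 1.518, 0.18
R0 = Σ lx·mx = 9.348 → 9.348

9.348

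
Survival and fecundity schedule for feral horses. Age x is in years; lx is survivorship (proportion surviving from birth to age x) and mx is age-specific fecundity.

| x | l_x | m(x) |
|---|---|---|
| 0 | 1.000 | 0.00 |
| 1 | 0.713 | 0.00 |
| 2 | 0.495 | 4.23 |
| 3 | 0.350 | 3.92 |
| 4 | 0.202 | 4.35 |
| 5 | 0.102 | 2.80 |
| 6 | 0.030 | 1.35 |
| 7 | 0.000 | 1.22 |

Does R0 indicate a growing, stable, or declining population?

growing

R0 = Σ lx·mx = 0 + 0 + 2.09385 + 1.372 + 0.8787 + 0.2856 + 0.0405 + 0 = 4.67065
R0 > 1, so the population is growing.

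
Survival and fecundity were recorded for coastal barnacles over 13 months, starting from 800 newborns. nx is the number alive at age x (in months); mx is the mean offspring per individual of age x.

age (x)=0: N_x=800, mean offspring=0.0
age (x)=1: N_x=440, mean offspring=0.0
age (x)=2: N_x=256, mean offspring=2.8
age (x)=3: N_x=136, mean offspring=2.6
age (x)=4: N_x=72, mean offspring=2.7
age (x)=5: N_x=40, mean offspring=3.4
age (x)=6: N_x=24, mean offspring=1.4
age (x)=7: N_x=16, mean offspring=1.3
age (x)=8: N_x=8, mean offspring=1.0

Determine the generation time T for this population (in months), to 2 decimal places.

2.98

lx = nx/n0 = nx/800: 1, 0.55, 0.32, 0.17, 0.09, 0.05, 0.03, 0.02, 0.01
lx·mx: 0, 0, 0.896, 0.442, 0.243, 0.17, 0.042, 0.026, 0.01 → R0 = 1.829
x·lx·mx: 0, 0, 1.792, 1.326, 0.972, 0.85, 0.252, 0.182, 0.08 → Σ = 5.454
T = 5.454 / 1.829 = 2.981957… → 2.98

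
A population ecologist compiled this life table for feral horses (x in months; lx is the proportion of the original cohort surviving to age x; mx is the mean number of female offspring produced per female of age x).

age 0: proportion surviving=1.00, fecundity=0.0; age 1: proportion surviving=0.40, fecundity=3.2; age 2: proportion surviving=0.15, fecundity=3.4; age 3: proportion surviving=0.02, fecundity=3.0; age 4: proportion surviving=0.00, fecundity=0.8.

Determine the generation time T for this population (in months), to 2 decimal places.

lx·mx: 0, 1.28, 0.51, 0.06, 0 → R0 = 1.85
x·lx·mx: 0, 1.28, 1.02, 0.18, 0 → Σ = 2.48
T = 2.48 / 1.85 = 1.340541… → 1.34

1.34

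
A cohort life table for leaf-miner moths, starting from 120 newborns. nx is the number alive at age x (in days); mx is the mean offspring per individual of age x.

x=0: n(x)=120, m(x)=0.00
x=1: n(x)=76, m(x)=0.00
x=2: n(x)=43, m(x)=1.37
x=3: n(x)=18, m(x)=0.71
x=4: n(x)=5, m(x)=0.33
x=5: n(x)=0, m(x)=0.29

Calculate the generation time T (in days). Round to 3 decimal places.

2.219

lx = nx/n0 = nx/120: 1, 0.63333…, 0.35833…, 0.15, 0.04167…, 0
lx·mx: 0, 0, 0.490917…, 0.1065, 0.01375…, 0 → R0 = 0.611167…
x·lx·mx: 0, 0, 0.981833…, 0.3195, 0.055…, 0 → Σ = 1.356333…
T = 1.356333… / 0.611167… = 2.219253… → 2.219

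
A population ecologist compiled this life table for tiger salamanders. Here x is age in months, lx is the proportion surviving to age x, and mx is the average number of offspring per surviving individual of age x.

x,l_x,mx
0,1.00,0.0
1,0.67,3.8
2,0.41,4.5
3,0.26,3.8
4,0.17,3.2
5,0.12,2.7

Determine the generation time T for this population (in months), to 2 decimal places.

2.08

lx·mx: 0, 2.546, 1.845, 0.988, 0.544, 0.324 → R0 = 6.247
x·lx·mx: 0, 2.546, 3.69, 2.964, 2.176, 1.62 → Σ = 12.996
T = 12.996 / 6.247 = 2.080359… → 2.08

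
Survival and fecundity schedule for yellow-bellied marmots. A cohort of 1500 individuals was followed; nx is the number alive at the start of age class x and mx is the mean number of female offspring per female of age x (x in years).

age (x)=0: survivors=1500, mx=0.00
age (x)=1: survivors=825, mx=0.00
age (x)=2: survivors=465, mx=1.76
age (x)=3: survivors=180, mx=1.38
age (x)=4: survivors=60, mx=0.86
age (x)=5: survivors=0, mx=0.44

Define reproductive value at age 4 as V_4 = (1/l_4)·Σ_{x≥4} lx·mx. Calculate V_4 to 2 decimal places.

0.86

lx = nx/n0 = nx/1500: 1, 0.55, 0.31, 0.12, 0.04, 0
lx·mx for x ≥ 4: 0.0344, 0 → sum = 0.0344
V_4 = 0.0344 / l_4 = 0.0344 / 0.04 = 0.86 → 0.86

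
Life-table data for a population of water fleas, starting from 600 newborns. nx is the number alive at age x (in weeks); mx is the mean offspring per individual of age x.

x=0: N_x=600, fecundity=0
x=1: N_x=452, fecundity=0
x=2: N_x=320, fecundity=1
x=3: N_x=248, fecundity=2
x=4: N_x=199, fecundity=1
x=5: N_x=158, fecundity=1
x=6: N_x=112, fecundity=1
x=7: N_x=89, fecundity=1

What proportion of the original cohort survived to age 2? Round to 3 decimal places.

l_2 = n_2/n_0 = 320/600 = 0.533333… → 0.533

0.533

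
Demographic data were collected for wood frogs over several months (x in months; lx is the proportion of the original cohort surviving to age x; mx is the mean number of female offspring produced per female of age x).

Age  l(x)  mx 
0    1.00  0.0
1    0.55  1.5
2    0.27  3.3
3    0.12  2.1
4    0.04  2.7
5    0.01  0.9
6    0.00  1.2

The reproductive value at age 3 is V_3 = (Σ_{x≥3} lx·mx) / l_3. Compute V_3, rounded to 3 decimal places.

3.075

lx·mx for x ≥ 3: 0.252, 0.108, 0.009, 0 → sum = 0.369
V_3 = 0.369 / l_3 = 0.369 / 0.12 = 3.075 → 3.075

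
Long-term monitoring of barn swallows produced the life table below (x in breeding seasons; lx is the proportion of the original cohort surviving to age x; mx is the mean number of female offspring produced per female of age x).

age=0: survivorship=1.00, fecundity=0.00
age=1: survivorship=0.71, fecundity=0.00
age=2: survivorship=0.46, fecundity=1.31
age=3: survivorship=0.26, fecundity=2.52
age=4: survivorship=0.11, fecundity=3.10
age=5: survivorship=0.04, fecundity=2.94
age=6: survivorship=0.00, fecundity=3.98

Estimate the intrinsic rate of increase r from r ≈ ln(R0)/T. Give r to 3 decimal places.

R0 = Σ lx·mx = 0 + 0 + 0.6026 + 0.6552 + 0.341 + 0.1176 + 0 = 1.7164
Σ x·lx·mx = 5.1228; T = 5.1228/1.7164 = 2.98462…
r ≈ ln(R0)/T = ln(1.7164)/2.98462… = 0.181… → 0.181

0.181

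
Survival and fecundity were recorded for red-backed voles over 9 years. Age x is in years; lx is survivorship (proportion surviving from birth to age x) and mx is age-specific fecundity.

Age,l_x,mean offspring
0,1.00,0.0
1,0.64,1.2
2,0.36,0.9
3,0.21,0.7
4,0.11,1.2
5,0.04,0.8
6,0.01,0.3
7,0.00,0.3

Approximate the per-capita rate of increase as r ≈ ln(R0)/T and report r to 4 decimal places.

0.1869

R0 = Σ lx·mx = 0 + 0.768 + 0.324 + 0.147 + 0.132 + 0.032 + 0.003 + 0 = 1.406
Σ x·lx·mx = 2.563; T = 2.563/1.406 = 1.8229…
r ≈ ln(R0)/T = ln(1.406)/1.8229… = 0.186927… → 0.1869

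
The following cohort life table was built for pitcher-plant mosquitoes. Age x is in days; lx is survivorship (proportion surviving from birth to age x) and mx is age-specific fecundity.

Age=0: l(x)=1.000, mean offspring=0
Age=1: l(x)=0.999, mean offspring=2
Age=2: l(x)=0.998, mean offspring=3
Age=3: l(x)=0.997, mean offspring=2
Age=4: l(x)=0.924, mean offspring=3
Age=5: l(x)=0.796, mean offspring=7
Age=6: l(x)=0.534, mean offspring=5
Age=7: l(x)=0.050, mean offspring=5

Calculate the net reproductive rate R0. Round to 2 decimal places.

18.25

lx·mx by age: 0, 1.998, 2.994, 1.994, 2.772, 5.572, 2.67, 0.25
R0 = Σ lx·mx = 18.25 → 18.25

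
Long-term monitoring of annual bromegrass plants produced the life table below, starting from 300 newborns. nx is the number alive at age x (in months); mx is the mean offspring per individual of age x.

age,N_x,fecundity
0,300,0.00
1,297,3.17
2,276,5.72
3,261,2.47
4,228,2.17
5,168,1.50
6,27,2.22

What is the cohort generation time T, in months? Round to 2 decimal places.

2.43

lx = nx/n0 = nx/300: 1, 0.99, 0.92, 0.87, 0.76, 0.56, 0.09
lx·mx: 0, 3.1383, 5.2624, 2.1489, 1.6492, 0.84, 0.1998 → R0 = 13.2386
x·lx·mx: 0, 3.1383, 10.5248, 6.4467, 6.5968, 4.2, 1.1988 → Σ = 32.1054
T = 32.1054 / 13.2386 = 2.425136… → 2.43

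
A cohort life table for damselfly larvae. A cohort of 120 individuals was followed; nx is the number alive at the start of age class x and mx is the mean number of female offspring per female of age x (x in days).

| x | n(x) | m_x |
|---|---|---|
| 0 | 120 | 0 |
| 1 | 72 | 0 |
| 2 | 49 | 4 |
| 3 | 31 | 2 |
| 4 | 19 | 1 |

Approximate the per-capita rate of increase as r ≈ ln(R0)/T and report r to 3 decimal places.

lx = nx/n0 = nx/120: 1, 0.6, 0.40833…, 0.25833…, 0.15833…
R0 = Σ lx·mx = 0 + 0 + 1.63333… + 0.51667… + 0.15833… = 2.308333…
Σ x·lx·mx = 5.45…; T = 5.45…/2.308333… = 2.36101…
r ≈ ln(R0)/T = ln(2.308333…)/2.36101… = 0.35431… → 0.354

0.354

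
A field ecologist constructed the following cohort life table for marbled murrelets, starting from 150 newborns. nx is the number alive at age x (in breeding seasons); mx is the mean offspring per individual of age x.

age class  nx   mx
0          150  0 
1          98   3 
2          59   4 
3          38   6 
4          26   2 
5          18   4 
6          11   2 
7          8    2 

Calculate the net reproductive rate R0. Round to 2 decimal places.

6.13

lx = nx/n0 = nx/150: 1, 0.65333…, 0.39333…, 0.25333…, 0.17333…, 0.12, 0.07333…, 0.05333…
lx·mx by age: 0, 1.96…, 1.573333…, 1.52…, 0.346667…, 0.48, 0.146667…, 0.106667…
R0 = Σ lx·mx = 6.133333… → 6.13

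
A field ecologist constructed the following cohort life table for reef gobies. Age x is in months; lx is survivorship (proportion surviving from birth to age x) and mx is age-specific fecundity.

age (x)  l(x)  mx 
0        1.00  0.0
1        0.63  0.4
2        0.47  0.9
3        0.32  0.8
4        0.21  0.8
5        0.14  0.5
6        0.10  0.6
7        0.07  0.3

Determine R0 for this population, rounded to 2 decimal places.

1.25

lx·mx by age: 0, 0.252, 0.423, 0.256, 0.168, 0.07, 0.06, 0.021
R0 = Σ lx·mx = 1.25 → 1.25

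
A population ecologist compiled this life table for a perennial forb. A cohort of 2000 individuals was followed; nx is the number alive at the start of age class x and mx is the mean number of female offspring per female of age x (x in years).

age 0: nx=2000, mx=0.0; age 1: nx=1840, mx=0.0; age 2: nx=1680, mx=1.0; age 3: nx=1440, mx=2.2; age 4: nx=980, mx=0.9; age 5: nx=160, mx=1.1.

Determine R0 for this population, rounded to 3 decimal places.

2.953

lx = nx/n0 = nx/2000: 1, 0.92, 0.84, 0.72, 0.49, 0.08
lx·mx by age: 0, 0, 0.84, 1.584, 0.441, 0.088
R0 = Σ lx·mx = 2.953 → 2.953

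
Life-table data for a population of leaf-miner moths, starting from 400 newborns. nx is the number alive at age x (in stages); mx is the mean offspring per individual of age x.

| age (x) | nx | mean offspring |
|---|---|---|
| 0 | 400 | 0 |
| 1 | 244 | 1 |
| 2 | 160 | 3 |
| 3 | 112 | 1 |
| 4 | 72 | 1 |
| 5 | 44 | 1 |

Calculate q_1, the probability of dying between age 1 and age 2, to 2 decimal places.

lx = nx/n0 = nx/400: 1, 0.61, 0.4, 0.28, 0.18, 0.11
q_1 = (l_1 − l_2) / l_1 = (0.61 − 0.4) / 0.61
     = 0.21 / 0.61 = 0.344262… → 0.34

0.34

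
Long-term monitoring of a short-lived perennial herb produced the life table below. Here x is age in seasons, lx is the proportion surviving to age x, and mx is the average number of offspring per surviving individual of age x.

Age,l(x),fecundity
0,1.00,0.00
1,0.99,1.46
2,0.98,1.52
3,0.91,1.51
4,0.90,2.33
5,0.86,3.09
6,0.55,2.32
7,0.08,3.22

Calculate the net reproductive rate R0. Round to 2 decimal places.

10.60

lx·mx by age: 0, 1.4454, 1.4896, 1.3741, 2.097, 2.6574, 1.276, 0.2576
R0 = Σ lx·mx = 10.5971 → 10.60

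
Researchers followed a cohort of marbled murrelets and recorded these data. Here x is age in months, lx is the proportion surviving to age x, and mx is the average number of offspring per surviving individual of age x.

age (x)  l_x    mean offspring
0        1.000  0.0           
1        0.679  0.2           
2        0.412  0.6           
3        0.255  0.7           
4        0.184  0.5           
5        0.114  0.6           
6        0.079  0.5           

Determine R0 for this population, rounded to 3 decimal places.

lx·mx by age: 0, 0.1358, 0.2472, 0.1785, 0.092, 0.0684, 0.0395
R0 = Σ lx·mx = 0.7614 → 0.761

0.761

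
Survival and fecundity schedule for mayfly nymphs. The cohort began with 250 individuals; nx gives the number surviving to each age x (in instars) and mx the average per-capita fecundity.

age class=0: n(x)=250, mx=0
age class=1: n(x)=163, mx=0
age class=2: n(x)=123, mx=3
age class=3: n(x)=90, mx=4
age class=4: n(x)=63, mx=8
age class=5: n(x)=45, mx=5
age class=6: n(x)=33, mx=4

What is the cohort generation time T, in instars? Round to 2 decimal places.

3.62

lx = nx/n0 = nx/250: 1, 0.652, 0.492, 0.36, 0.252, 0.18, 0.132
lx·mx: 0, 0, 1.476, 1.44, 2.016, 0.9, 0.528 → R0 = 6.36
x·lx·mx: 0, 0, 2.952, 4.32, 8.064, 4.5, 3.168 → Σ = 23.004
T = 23.004 / 6.36 = 3.616981… → 3.62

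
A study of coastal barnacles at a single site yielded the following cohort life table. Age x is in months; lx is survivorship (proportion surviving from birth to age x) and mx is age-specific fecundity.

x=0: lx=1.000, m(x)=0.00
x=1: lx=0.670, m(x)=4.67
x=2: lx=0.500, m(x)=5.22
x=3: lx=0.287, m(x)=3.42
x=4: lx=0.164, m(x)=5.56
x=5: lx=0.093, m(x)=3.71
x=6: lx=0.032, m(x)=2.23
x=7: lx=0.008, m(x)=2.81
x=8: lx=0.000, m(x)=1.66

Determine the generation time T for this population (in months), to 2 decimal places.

2.14

lx·mx: 0, 3.1289, 2.61, 0.98154, 0.91184, 0.34503, 0.07136, 0.02248, 0 → R0 = 8.07115
x·lx·mx: 0, 3.1289, 5.22, 2.94462, 3.64736, 1.72515, 0.42816, 0.15736, 0 → Σ = 17.25155
T = 17.25155 / 8.07115 = 2.137434… → 2.14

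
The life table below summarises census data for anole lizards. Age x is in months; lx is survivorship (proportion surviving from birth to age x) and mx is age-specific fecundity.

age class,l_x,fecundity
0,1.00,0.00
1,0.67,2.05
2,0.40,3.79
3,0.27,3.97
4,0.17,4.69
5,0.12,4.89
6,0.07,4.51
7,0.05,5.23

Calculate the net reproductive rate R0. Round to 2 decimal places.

lx·mx by age: 0, 1.3735, 1.516, 1.0719, 0.7973, 0.5868, 0.3157, 0.2615
R0 = Σ lx·mx = 5.9227 → 5.92

5.92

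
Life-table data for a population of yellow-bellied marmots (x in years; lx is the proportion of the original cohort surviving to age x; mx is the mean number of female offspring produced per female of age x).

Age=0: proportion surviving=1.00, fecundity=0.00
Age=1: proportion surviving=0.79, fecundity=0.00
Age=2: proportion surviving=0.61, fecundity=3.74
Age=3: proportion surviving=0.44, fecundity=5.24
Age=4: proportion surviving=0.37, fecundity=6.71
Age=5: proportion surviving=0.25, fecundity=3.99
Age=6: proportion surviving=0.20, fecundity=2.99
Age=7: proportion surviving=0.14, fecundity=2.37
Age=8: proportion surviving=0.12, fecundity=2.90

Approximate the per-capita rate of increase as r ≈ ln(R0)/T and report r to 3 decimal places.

0.595

R0 = Σ lx·mx = 0 + 0 + 2.2814 + 2.3056 + 2.4827 + 0.9975 + 0.598 + 0.3318 + 0.348 = 9.345
Σ x·lx·mx = 35.0925; T = 35.0925/9.345 = 3.75522…
r ≈ ln(R0)/T = ln(9.345)/3.75522… = 0.59513… → 0.595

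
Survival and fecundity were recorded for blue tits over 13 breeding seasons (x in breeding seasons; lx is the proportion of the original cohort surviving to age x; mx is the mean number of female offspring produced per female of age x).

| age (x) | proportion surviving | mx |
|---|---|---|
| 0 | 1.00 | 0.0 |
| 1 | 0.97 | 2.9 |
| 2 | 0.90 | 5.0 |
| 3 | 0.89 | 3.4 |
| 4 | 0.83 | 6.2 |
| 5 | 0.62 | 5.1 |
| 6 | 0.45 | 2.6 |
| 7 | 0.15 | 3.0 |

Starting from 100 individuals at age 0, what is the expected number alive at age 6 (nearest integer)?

Expected survivors = N0 · l_6 = 100 × 0.45 = 45 → 45

45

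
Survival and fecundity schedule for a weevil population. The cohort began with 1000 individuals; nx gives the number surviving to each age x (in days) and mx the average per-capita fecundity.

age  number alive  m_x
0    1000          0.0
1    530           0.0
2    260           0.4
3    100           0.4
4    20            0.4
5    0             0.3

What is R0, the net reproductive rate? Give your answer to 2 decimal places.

0.15

lx = nx/n0 = nx/1000: 1, 0.53, 0.26, 0.1, 0.02, 0
lx·mx by age: 0, 0, 0.104, 0.04, 0.008, 0
R0 = Σ lx·mx = 0.152 → 0.15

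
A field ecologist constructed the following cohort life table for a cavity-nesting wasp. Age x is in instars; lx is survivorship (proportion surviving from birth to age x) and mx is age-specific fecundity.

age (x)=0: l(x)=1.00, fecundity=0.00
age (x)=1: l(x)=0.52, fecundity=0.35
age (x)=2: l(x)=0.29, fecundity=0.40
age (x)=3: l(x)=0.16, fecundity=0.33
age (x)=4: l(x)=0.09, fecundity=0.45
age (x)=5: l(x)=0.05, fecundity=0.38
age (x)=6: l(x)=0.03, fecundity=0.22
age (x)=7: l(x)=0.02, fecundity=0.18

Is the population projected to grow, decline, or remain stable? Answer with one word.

declining

R0 = Σ lx·mx = 0 + 0.182 + 0.116 + 0.0528 + 0.0405 + 0.019 + 0.0066 + 0.0036 = 0.4205
R0 < 1, so the population is declining.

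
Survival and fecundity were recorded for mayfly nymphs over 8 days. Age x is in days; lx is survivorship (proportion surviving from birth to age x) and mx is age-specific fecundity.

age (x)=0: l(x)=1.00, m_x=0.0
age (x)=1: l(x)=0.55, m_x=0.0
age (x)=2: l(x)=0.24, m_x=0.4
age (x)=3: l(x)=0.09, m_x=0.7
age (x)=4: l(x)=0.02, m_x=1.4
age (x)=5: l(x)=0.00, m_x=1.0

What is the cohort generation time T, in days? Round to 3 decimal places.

2.636

lx·mx: 0, 0, 0.096, 0.063, 0.028, 0 → R0 = 0.187
x·lx·mx: 0, 0, 0.192, 0.189, 0.112, 0 → Σ = 0.493
T = 0.493 / 0.187 = 2.636364… → 2.636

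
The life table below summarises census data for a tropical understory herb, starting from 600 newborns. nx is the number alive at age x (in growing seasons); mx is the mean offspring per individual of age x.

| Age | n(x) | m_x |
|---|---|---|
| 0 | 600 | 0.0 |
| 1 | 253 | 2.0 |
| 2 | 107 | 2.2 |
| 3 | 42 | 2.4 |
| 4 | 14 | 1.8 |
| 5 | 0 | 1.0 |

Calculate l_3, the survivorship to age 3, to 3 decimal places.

l_3 = n_3/n_0 = 42/600 = 0.07 → 0.070

0.070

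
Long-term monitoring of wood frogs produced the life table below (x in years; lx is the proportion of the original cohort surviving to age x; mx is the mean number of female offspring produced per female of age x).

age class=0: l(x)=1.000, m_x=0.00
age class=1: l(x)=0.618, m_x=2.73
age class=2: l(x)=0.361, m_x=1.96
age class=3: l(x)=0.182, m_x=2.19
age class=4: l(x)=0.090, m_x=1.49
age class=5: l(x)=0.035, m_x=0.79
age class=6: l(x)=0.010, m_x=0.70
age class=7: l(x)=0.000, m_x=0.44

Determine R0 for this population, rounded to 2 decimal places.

2.96

lx·mx by age: 0, 1.68714, 0.70756, 0.39858, 0.1341, 0.02765, 0.007, 0
R0 = Σ lx·mx = 2.96203 → 2.96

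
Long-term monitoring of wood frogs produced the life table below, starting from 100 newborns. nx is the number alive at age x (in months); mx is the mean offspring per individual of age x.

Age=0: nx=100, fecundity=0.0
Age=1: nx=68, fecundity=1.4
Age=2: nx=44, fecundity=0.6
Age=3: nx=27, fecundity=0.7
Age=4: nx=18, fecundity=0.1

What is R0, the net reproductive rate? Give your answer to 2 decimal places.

1.42

lx = nx/n0 = nx/100: 1, 0.68, 0.44, 0.27, 0.18
lx·mx by age: 0, 0.952, 0.264, 0.189, 0.018
R0 = Σ lx·mx = 1.423 → 1.42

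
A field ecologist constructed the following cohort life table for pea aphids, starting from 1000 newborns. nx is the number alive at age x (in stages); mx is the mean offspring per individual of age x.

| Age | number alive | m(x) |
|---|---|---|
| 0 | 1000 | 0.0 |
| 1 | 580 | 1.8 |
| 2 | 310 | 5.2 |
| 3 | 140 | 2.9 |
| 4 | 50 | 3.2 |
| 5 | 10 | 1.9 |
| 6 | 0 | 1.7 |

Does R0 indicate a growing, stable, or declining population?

lx = nx/n0 = nx/1000: 1, 0.58, 0.31, 0.14, 0.05, 0.01, 0
R0 = Σ lx·mx = 0 + 1.044 + 1.612 + 0.406 + 0.16 + 0.019 + 0 = 3.241
R0 > 1, so the population is growing.

growing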